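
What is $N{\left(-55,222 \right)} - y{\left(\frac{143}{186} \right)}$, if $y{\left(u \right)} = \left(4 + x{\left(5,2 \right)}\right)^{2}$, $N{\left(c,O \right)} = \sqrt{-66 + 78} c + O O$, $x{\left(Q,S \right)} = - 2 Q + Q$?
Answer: $49283 - 110 \sqrt{3} \approx 49093.0$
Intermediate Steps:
$x{\left(Q,S \right)} = - Q$
$N{\left(c,O \right)} = O^{2} + 2 c \sqrt{3}$ ($N{\left(c,O \right)} = \sqrt{12} c + O^{2} = 2 \sqrt{3} c + O^{2} = 2 c \sqrt{3} + O^{2} = O^{2} + 2 c \sqrt{3}$)
$y{\left(u \right)} = 1$ ($y{\left(u \right)} = \left(4 - 5\right)^{2} = \left(-1\right)^{2} = 1$)
$N{\left(-55,222 \right)} - y{\left(\frac{143}{186} \right)} = \left(222^{2} + 2 \left(-55\right) \sqrt{3}\right) - 1 = \left(49284 - 110 \sqrt{3}\right) - 1 = 49283 - 110 \sqrt{3}$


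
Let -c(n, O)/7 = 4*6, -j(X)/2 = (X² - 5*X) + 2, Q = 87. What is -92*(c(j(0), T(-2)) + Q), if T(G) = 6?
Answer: 7452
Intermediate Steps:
j(X) = -4 - 2*X² + 10*X (j(X) = -2*((X² - 5*X) + 2) = -2*(2 + X² - 5*X) = -4 - 2*X² + 10*X)
c(n, O) = -168 (c(n, O) = -28*6 = -7*24 = -168)
-92*(c(j(0), T(-2)) + Q) = -92*(-168 + 87) = -92*(-81) = 7452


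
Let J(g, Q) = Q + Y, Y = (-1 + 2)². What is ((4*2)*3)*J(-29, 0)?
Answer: 24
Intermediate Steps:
Y = 1 (Y = 1² = 1)
J(g, Q) = 1 + Q (J(g, Q) = Q + 1 = 1 + Q)
((4*2)*3)*J(-29, 0) = ((4*2)*3)*(1 + 0) = (8*3)*1 = 24*1 = 24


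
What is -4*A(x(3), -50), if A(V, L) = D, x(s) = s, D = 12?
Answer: -48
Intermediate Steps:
A(V, L) = 12
-4*A(x(3), -50) = -4*12 = -48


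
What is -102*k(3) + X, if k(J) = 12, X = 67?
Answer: -1157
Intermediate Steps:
-102*k(3) + X = -102*12 + 67 = -1224 + 67 = -1157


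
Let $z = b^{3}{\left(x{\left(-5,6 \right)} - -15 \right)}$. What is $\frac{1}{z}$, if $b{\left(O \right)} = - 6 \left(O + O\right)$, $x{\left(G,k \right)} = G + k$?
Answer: $- \frac{1}{7077888} \approx -1.4128 \cdot 10^{-7}$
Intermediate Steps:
$b{\left(O \right)} = - 12 O$ ($b{\left(O \right)} = - 6 \cdot 2 O = - 12 O$)
$z = -7077888$ ($z = \left(- 12 \left(\left(-5 + 6\right) - -15\right)\right)^{3} = \left(- 12 \left(1 + 15\right)\right)^{3} = \left(\left(-12\right) 16\right)^{3} = \left(-192\right)^{3} = -7077888$)
$\frac{1}{z} = \frac{1}{-7077888} = - \frac{1}{7077888}$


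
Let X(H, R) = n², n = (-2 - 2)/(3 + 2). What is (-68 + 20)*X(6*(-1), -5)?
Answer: -768/25 ≈ -30.720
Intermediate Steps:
n = -⅘ (n = -4/5 = -4*⅕ = -⅘ ≈ -0.80000)
X(H, R) = 16/25 (X(H, R) = (-⅘)² = 16/25)
(-68 + 20)*X(6*(-1), -5) = (-68 + 20)*(16/25) = -48*16/25 = -768/25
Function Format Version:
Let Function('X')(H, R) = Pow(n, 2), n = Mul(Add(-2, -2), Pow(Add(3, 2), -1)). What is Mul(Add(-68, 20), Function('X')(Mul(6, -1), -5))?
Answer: Rational(-768, 25) ≈ -30.720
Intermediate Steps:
n = Rational(-4, 5) (n = Mul(-4, Pow(5, -1)) = Mul(-4, Rational(1, 5)) = Rational(-4, 5) ≈ -0.80000)
Function('X')(H, R) = Rational(16, 25) (Function('X')(H, R) = Pow(Rational(-4, 5), 2) = Rational(16, 25))
Mul(Add(-68, 20), Function('X')(Mul(6, -1), -5)) = Mul(Add(-68, 20), Rational(16, 25)) = Mul(-48, Rational(16, 25)) = Rational(-768, 25)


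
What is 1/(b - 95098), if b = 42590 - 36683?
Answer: -1/89191 ≈ -1.1212e-5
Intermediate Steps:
b = 5907
1/(b - 95098) = 1/(5907 - 95098) = 1/(-89191) = -1/89191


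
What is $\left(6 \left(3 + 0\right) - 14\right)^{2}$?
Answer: $16$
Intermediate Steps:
$\left(6 \left(3 + 0\right) - 14\right)^{2} = \left(6 \cdot 3 - 14\right)^{2} = \left(18 - 14\right)^{2} = 4^{2} = 16$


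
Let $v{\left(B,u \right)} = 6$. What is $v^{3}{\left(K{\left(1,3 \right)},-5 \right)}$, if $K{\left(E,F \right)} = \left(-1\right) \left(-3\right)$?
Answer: $216$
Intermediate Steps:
$K{\left(E,F \right)} = 3$
$v^{3}{\left(K{\left(1,3 \right)},-5 \right)} = 6^{3} = 216$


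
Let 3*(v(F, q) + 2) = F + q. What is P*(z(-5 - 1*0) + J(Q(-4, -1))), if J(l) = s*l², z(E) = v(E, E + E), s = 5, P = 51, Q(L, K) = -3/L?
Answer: -3417/16 ≈ -213.56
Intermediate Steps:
v(F, q) = -2 + F/3 + q/3 (v(F, q) = -2 + (F + q)/3 = -2 + (F/3 + q/3) = -2 + F/3 + q/3)
z(E) = -2 + E (z(E) = -2 + E/3 + (E + E)/3 = -2 + E/3 + (2*E)/3 = -2 + E/3 + 2*E/3 = -2 + E)
J(l) = 5*l²
P*(z(-5 - 1*0) + J(Q(-4, -1))) = 51*((-2 + (-5 - 1*0)) + 5*(-3/(-4))²) = 51*((-2 + (-5 + 0)) + 5*(-3*(-¼))²) = 51*((-2 - 5) + 5*(¾)²) = 51*(-7 + 5*(9/16)) = 51*(-7 + 45/16) = 51*(-67/16) = -3417/16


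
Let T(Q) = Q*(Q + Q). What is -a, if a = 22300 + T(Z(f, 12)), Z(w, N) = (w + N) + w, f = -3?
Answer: -22372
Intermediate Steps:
Z(w, N) = N + 2*w (Z(w, N) = (N + w) + w = N + 2*w)
T(Q) = 2*Q² (T(Q) = Q*(2*Q) = 2*Q²)
a = 22372 (a = 22300 + 2*(12 + 2*(-3))² = 22300 + 2*(12 - 6)² = 22300 + 2*6² = 22300 + 2*36 = 22300 + 72 = 22372)
-a = -1*22372 = -22372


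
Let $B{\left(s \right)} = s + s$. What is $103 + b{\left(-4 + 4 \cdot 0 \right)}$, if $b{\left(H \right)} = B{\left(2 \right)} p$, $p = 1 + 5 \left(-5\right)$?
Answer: $7$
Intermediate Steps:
$p = -24$ ($p = 1 - 25 = -24$)
$B{\left(s \right)} = 2 s$
$b{\left(H \right)} = -96$ ($b{\left(H \right)} = 2 \cdot 2 \left(-24\right) = 4 \left(-24\right) = -96$)
$103 + b{\left(-4 + 4 \cdot 0 \right)} = 103 - 96 = 7$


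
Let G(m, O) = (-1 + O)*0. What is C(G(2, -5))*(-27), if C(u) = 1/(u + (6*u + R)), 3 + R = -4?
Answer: 27/7 ≈ 3.8571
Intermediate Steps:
R = -7 (R = -3 - 4 = -7)
G(m, O) = 0
C(u) = 1/(-7 + 7*u) (C(u) = 1/(u + (6*u - 7)) = 1/(u + (-7 + 6*u)) = 1/(-7 + 7*u))
C(G(2, -5))*(-27) = (1/(7*(-1 + 0)))*(-27) = ((1/7)/(-1))*(-27) = ((1/7)*(-1))*(-27) = -1/7*(-27) = 27/7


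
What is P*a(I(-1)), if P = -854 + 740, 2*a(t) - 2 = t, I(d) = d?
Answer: -57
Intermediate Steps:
a(t) = 1 + t/2
P = -114
P*a(I(-1)) = -114*(1 + (½)*(-1)) = -114*(1 - ½) = -114*½ = -57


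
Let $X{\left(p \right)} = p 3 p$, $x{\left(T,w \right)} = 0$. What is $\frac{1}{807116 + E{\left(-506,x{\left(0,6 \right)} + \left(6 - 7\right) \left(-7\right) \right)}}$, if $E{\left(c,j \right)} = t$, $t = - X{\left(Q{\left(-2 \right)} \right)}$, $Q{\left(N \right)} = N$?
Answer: $\frac{1}{807104} \approx 1.239 \cdot 10^{-6}$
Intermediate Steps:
$X{\left(p \right)} = 3 p^{2}$ ($X{\left(p \right)} = 3 p p = 3 p^{2}$)
$t = -12$ ($t = - 3 \left(-2\right)^{2} = - 3 \cdot 4 = \left(-1\right) 12 = -12$)
$E{\left(c,j \right)} = -12$
$\frac{1}{807116 + E{\left(-506,x{\left(0,6 \right)} + \left(6 - 7\right) \left(-7\right) \right)}} = \frac{1}{807116 - 12} = \frac{1}{807104}$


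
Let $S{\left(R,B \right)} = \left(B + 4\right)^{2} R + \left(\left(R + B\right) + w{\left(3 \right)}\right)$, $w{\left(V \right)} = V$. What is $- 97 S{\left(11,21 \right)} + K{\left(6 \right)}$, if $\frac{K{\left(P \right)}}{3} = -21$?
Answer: $-670333$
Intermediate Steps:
$K{\left(P \right)} = -63$ ($K{\left(P \right)} = 3 \left(-21\right) = -63$)
$S{\left(R,B \right)} = 3 + B + R + R \left(4 + B\right)^{2}$ ($S{\left(R,B \right)} = \left(B + 4\right)^{2} R + \left(\left(R + B\right) + 3\right) = \left(4 + B\right)^{2} R + \left(\left(B + R\right) + 3\right) = R \left(4 + B\right)^{2} + \left(3 + B + R\right) = 3 + B + R + R \left(4 + B\right)^{2}$)
$- 97 S{\left(11,21 \right)} + K{\left(6 \right)} = - 97 \left(3 + 21 + 11 + 11 \left(4 + 21\right)^{2}\right) - 63 = - 97 \left(3 + 21 + 11 + 11 \cdot 25^{2}\right) - 63 = - 97 \left(3 + 21 + 11 + 11 \cdot 625\right) - 63 = - 97 \left(3 + 21 + 11 + 6875\right) - 63 = \left(-97\right) 6910 - 63 = -670270 - 63 = -670333$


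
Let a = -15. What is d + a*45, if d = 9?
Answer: -666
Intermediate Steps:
d + a*45 = 9 - 15*45 = 9 - 675 = -666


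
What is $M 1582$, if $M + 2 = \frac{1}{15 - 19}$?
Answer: $- \frac{7119}{2} \approx -3559.5$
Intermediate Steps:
$M = - \frac{9}{4}$ ($M = -2 + \frac{1}{15 - 19} = -2 + \frac{1}{-4} = -2 - \frac{1}{4} = - \frac{9}{4} \approx -2.25$)
$M 1582 = \left(- \frac{9}{4}\right) 1582 = - \frac{7119}{2}$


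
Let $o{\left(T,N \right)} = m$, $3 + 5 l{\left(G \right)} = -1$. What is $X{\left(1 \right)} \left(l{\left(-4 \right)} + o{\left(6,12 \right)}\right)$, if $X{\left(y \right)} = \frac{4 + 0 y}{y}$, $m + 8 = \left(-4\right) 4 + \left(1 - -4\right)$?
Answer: $- \frac{396}{5} \approx -79.2$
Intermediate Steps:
$l{\left(G \right)} = - \frac{4}{5}$ ($l{\left(G \right)} = - \frac{3}{5} + \frac{1}{5} \left(-1\right) = - \frac{3}{5} - \frac{1}{5} = - \frac{4}{5}$)
$m = -19$ ($m = -8 + \left(\left(-4\right) 4 + \left(1 - -4\right)\right) = -8 + \left(-16 + \left(1 + 4\right)\right) = -8 + \left(-16 + 5\right) = -8 - 11 = -19$)
$o{\left(T,N \right)} = -19$
$X{\left(y \right)} = \frac{4}{y}$ ($X{\left(y \right)} = \frac{4 + 0}{y} = \frac{4}{y}$)
$X{\left(1 \right)} \left(l{\left(-4 \right)} + o{\left(6,12 \right)}\right) = \frac{4}{1} \left(- \frac{4}{5} - 19\right) = 4 \cdot 1 \left(- \frac{99}{5}\right) = 4 \left(- \frac{99}{5}\right) = - \frac{396}{5}$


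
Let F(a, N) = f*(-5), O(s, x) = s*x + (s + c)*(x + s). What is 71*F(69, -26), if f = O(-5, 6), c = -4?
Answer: 13845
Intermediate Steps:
O(s, x) = s*x + (-4 + s)*(s + x) (O(s, x) = s*x + (s - 4)*(x + s) = s*x + (-4 + s)*(s + x))
f = -39 (f = (-5)² - 4*(-5) - 4*6 + 2*(-5)*6 = 25 + 20 - 24 - 60 = -39)
F(a, N) = 195 (F(a, N) = -39*(-5) = 195)
71*F(69, -26) = 71*195 = 13845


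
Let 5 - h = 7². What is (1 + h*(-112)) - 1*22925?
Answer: -17996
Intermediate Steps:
h = -44 (h = 5 - 1*7² = 5 - 1*49 = 5 - 49 = -44)
(1 + h*(-112)) - 1*22925 = (1 - 44*(-112)) - 1*22925 = (1 + 4928) - 22925 = 4929 - 22925 = -17996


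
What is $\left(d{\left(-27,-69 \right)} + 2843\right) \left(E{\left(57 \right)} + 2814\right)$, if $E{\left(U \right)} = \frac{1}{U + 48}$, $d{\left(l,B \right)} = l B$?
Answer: $\frac{1390486526}{105} \approx 1.3243 \cdot 10^{7}$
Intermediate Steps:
$d{\left(l,B \right)} = B l$
$E{\left(U \right)} = \frac{1}{48 + U}$
$\left(d{\left(-27,-69 \right)} + 2843\right) \left(E{\left(57 \right)} + 2814\right) = \left(\left(-69\right) \left(-27\right) + 2843\right) \left(\frac{1}{48 + 57} + 2814\right) = \left(1863 + 2843\right) \left(\frac{1}{105} + 2814\right) = 4706 \left(\frac{1}{105} + 2814\right) = 4706 \cdot \frac{295471}{105} = \frac{1390486526}{105}$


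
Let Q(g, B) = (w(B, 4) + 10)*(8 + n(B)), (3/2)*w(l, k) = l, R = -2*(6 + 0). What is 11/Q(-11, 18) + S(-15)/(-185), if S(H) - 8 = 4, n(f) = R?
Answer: -281/1480 ≈ -0.18986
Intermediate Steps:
R = -12 (R = -2*6 = -12)
w(l, k) = 2*l/3
n(f) = -12
S(H) = 12 (S(H) = 8 + 4 = 12)
Q(g, B) = -40 - 8*B/3 (Q(g, B) = (2*B/3 + 10)*(8 - 12) = (10 + 2*B/3)*(-4) = -40 - 8*B/3)
11/Q(-11, 18) + S(-15)/(-185) = 11/(-40 - 8/3*18) + 12/(-185) = 11/(-40 - 48) + 12*(-1/185) = 11/(-88) - 12/185 = 11*(-1/88) - 12/185 = -⅛ - 12/185 = -281/1480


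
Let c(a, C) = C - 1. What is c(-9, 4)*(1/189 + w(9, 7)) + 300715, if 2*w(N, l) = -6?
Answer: 18944479/63 ≈ 3.0071e+5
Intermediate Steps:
w(N, l) = -3 (w(N, l) = (½)*(-6) = -3)
c(a, C) = -1 + C
c(-9, 4)*(1/189 + w(9, 7)) + 300715 = (-1 + 4)*(1/189 - 3) + 300715 = 3*(1/189 - 3) + 300715 = 3*(-566/189) + 300715 = -566/63 + 300715 = 18944479/63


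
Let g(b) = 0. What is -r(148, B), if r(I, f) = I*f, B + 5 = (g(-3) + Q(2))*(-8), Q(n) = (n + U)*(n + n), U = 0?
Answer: 10212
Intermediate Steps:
Q(n) = 2*n² (Q(n) = (n + 0)*(n + n) = n*(2*n) = 2*n²)
B = -69 (B = -5 + (0 + 2*2²)*(-8) = -5 + (0 + 2*4)*(-8) = -5 + (0 + 8)*(-8) = -5 + 8*(-8) = -5 - 64 = -69)
-r(148, B) = -148*(-69) = -1*(-10212) = 10212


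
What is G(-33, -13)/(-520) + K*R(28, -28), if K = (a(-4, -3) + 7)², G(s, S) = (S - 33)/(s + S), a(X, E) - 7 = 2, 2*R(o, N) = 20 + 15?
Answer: 2329599/520 ≈ 4480.0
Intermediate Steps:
R(o, N) = 35/2 (R(o, N) = (20 + 15)/2 = (½)*35 = 35/2)
a(X, E) = 9 (a(X, E) = 7 + 2 = 9)
G(s, S) = (-33 + S)/(S + s)
K = 256 (K = (9 + 7)² = 16² = 256)
G(-33, -13)/(-520) + K*R(28, -28) = ((-33 - 13)/(-13 - 33))/(-520) + 256*(35/2) = (-46/(-46))*(-1/520) + 4480 = -1/46*(-46)*(-1/520) + 4480 = 1*(-1/520) + 4480 = -1/520 + 4480 = 2329599/520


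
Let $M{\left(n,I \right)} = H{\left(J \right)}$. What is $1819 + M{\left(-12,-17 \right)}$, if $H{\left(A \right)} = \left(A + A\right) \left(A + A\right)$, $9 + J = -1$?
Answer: $2219$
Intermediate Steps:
$J = -10$ ($J = -9 - 1 = -10$)
$H{\left(A \right)} = 4 A^{2}$ ($H{\left(A \right)} = 2 A 2 A = 4 A^{2}$)
$M{\left(n,I \right)} = 400$ ($M{\left(n,I \right)} = 4 \left(-10\right)^{2} = 4 \cdot 100 = 400$)
$1819 + M{\left(-12,-17 \right)} = 1819 + 400 = 2219$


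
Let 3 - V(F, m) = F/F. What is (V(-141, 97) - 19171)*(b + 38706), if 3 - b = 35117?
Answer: -68855048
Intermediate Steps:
b = -35114 (b = 3 - 1*35117 = 3 - 35117 = -35114)
V(F, m) = 2 (V(F, m) = 3 - F/F = 3 - 1*1 = 3 - 1 = 2)
(V(-141, 97) - 19171)*(b + 38706) = (2 - 19171)*(-35114 + 38706) = -19169*3592 = -68855048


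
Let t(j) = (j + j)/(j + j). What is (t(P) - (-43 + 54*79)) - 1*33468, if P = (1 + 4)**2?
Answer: -37690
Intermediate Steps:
P = 25 (P = 5**2 = 25)
t(j) = 1 (t(j) = (2*j)/((2*j)) = (2*j)*(1/(2*j)) = 1)
(t(P) - (-43 + 54*79)) - 1*33468 = (1 - (-43 + 54*79)) - 1*33468 = (1 - (-43 + 4266)) - 33468 = (1 - 1*4223) - 33468 = (1 - 4223) - 33468 = -4222 - 33468 = -37690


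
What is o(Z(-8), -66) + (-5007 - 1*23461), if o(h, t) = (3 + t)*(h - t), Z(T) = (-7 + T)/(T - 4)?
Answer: -130819/4 ≈ -32705.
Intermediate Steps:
Z(T) = (-7 + T)/(-4 + T)
o(Z(-8), -66) + (-5007 - 1*23461) = (-1*(-66)² - 3*(-66) + 3*((-7 - 8)/(-4 - 8)) + ((-7 - 8)/(-4 - 8))*(-66)) + (-5007 - 1*23461) = (-1*4356 + 198 + 3*(-15/(-12)) + (-15/(-12))*(-66)) + (-5007 - 23461) = (-4356 + 198 + 3*(-1/12*(-15)) - 1/12*(-15)*(-66)) - 28468 = (-4356 + 198 + 3*(5/4) + (5/4)*(-66)) - 28468 = (-4356 + 198 + 15/4 - 165/2) - 28468 = -16947/4 - 28468 = -130819/4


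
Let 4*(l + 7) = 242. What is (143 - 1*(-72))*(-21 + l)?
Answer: 13975/2 ≈ 6987.5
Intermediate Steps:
l = 107/2 (l = -7 + (1/4)*242 = -7 + 121/2 = 107/2 ≈ 53.500)
(143 - 1*(-72))*(-21 + l) = (143 - 1*(-72))*(-21 + 107/2) = (143 + 72)*(65/2) = 215*(65/2) = 13975/2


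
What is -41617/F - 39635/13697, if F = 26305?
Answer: -1612626724/360299585 ≈ -4.4758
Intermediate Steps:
-41617/F - 39635/13697 = -41617/26305 - 39635/13697 = -1612626724/360299585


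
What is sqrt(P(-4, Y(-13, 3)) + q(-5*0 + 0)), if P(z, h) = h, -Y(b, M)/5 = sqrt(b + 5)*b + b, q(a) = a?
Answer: sqrt(65 + 130*I*sqrt(2)) ≈ 11.402 + 8.0623*I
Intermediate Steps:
Y(b, M) = -5*b - 5*b*sqrt(5 + b) (Y(b, M) = -5*(sqrt(b + 5)*b + b) = -5*(sqrt(5 + b)*b + b) = -5*(b*sqrt(5 + b) + b) = -5*(b + b*sqrt(5 + b)) = -5*b - 5*b*sqrt(5 + b))
sqrt(P(-4, Y(-13, 3)) + q(-5*0 + 0)) = sqrt(-5*(-13)*(1 + sqrt(5 - 13)) + (-5*0 + 0)) = sqrt(-5*(-13)*(1 + sqrt(-8)) + (0 + 0)) = sqrt(-5*(-13)*(1 + 2*I*sqrt(2)) + 0) = sqrt((65 + 130*I*sqrt(2)) + 0) = sqrt(65 + 130*I*sqrt(2))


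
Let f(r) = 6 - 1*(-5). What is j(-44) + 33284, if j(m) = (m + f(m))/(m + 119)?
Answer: 832089/25 ≈ 33284.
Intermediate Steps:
f(r) = 11 (f(r) = 6 + 5 = 11)
j(m) = (11 + m)/(119 + m) (j(m) = (m + 11)/(m + 119) = (11 + m)/(119 + m))
j(-44) + 33284 = (11 - 44)/(119 - 44) + 33284 = -33/75 + 33284 = (1/75)*(-33) + 33284 = -11/25 + 33284 = 832089/25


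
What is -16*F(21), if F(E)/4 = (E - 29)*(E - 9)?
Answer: 6144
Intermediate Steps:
F(E) = 4*(-29 + E)*(-9 + E) (F(E) = 4*((E - 29)*(E - 9)) = 4*((-29 + E)*(-9 + E)) = 4*(-29 + E)*(-9 + E))
-16*F(21) = -16*(1044 - 152*21 + 4*21²) = -16*(1044 - 3192 + 4*441) = -16*(1044 - 3192 + 1764) = -16*(-384) = 6144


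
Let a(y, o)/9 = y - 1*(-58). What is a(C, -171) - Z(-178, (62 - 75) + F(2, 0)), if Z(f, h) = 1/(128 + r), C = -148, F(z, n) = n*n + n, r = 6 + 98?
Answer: -187921/232 ≈ -810.00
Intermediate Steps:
r = 104
F(z, n) = n + n**2 (F(z, n) = n**2 + n = n + n**2)
a(y, o) = 522 + 9*y (a(y, o) = 9*(y - 1*(-58)) = 9*(y + 58) = 9*(58 + y) = 522 + 9*y)
Z(f, h) = 1/232 (Z(f, h) = 1/(128 + 104) = 1/232)
a(C, -171) - Z(-178, (62 - 75) + F(2, 0)) = (522 + 9*(-148)) - 1*1/232 = (522 - 1332) - 1/232 = -810 - 1/232 = -187921/232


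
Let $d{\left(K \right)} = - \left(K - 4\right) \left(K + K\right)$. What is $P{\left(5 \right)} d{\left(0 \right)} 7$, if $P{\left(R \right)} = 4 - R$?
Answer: $0$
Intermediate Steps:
$d{\left(K \right)} = - 2 K \left(-4 + K\right)$ ($d{\left(K \right)} = - \left(-4 + K\right) 2 K = - 2 K \left(-4 + K\right)$)
$P{\left(5 \right)} d{\left(0 \right)} 7 = \left(4 - 5\right) 2 \cdot 0 \left(4 - 0\right) 7 = \left(4 - 5\right) 2 \cdot 0 \left(4 + 0\right) 7 = - 2 \cdot 0 \cdot 4 \cdot 7 = \left(-1\right) 0 \cdot 7 = 0 \cdot 7 = 0$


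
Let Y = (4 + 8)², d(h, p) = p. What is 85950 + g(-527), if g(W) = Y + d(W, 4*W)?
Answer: 83986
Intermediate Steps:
Y = 144 (Y = 12² = 144)
g(W) = 144 + 4*W
85950 + g(-527) = 85950 + (144 + 4*(-527)) = 85950 + (144 - 2108) = 85950 - 1964 = 83986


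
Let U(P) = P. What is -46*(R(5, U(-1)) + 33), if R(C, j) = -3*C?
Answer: -828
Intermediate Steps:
-46*(R(5, U(-1)) + 33) = -46*(-3*5 + 33) = -46*(-15 + 33) = -46*18 = -828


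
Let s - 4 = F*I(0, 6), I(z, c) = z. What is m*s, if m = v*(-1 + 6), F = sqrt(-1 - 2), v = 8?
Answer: 160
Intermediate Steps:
F = I*sqrt(3) (F = sqrt(-3) = I*sqrt(3) ≈ 1.732*I)
m = 40 (m = 8*(-1 + 6) = 8*5 = 40)
s = 4 (s = 4 + (I*sqrt(3))*0 = 4 + 0 = 4)
m*s = 40*4 = 160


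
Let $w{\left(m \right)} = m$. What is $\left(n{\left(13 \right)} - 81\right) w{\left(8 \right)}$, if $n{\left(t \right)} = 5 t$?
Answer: $-128$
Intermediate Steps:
$\left(n{\left(13 \right)} - 81\right) w{\left(8 \right)} = \left(5 \cdot 13 - 81\right) 8 = \left(65 - 81\right) 8 = \left(-16\right) 8 = -128$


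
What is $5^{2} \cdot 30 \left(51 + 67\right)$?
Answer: $88500$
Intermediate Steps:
$5^{2} \cdot 30 \left(51 + 67\right) = 25 \cdot 30 \cdot 118 = 750 \cdot 118 = 88500$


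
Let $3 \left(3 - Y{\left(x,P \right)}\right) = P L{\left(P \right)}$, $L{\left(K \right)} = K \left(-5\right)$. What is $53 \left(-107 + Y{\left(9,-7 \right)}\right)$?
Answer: $- \frac{3551}{3} \approx -1183.7$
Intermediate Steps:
$L{\left(K \right)} = - 5 K$
$Y{\left(x,P \right)} = 3 + \frac{5 P^{2}}{3}$ ($Y{\left(x,P \right)} = 3 - \frac{P \left(- 5 P\right)}{3} = 3 - \frac{\left(-5\right) P^{2}}{3} = 3 + \frac{5 P^{2}}{3}$)
$53 \left(-107 + Y{\left(9,-7 \right)}\right) = 53 \left(-107 + \left(3 + \frac{5 \left(-7\right)^{2}}{3}\right)\right) = 53 \left(-107 + \left(3 + \frac{5}{3} \cdot 49\right)\right) = 53 \left(-107 + \left(3 + \frac{245}{3}\right)\right) = 53 \left(-107 + \frac{254}{3}\right) = 53 \left(- \frac{67}{3}\right) = - \frac{3551}{3}$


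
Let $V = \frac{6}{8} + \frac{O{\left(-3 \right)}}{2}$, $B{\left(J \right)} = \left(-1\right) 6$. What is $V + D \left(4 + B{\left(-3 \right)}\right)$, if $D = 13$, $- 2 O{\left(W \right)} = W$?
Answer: $- \frac{49}{2} \approx -24.5$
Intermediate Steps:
$O{\left(W \right)} = - \frac{W}{2}$
$B{\left(J \right)} = -6$
$V = \frac{3}{2}$ ($V = \frac{6}{8} + \frac{\left(- \frac{1}{2}\right) \left(-3\right)}{2} = 6 \cdot \frac{1}{8} + \frac{3}{2} \cdot \frac{1}{2} = \frac{3}{4} + \frac{3}{4} = \frac{3}{2} \approx 1.5$)
$V + D \left(4 + B{\left(-3 \right)}\right) = \frac{3}{2} + 13 \left(4 - 6\right) = \frac{3}{2} + 13 \left(-2\right) = \frac{3}{2} - 26 = - \frac{49}{2}$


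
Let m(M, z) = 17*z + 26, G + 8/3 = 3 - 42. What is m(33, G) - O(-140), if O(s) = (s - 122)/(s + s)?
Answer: -286973/420 ≈ -683.27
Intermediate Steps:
G = -125/3 (G = -8/3 + (3 - 42) = -8/3 - 39 = -125/3 ≈ -41.667)
m(M, z) = 26 + 17*z
O(s) = (-122 + s)/(2*s) (O(s) = (-122 + s)/((2*s)) = (-122 + s)*(1/(2*s)) = (-122 + s)/(2*s))
m(33, G) - O(-140) = (26 + 17*(-125/3)) - (-122 - 140)/(2*(-140)) = (26 - 2125/3) - (-1)*(-262)/(2*140) = -2047/3 - 1*131/140 = -2047/3 - 131/140 = -286973/420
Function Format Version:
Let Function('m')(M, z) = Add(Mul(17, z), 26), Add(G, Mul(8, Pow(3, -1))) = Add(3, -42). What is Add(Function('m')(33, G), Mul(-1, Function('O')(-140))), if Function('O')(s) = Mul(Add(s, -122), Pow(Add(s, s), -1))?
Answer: Rational(-286973, 420) ≈ -683.27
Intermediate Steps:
G = Rational(-125, 3) (G = Add(Rational(-8, 3), Add(3, -42)) = Add(Rational(-8, 3), -39) = Rational(-125, 3) ≈ -41.667)
Function('m')(M, z) = Add(26, Mul(17, z))
Function('O')(s) = Mul(Rational(1, 2), Pow(s, -1), Add(-122, s)) (Function('O')(s) = Mul(Add(-122, s), Pow(Mul(2, s), -1)) = Mul(Add(-122, s), Mul(Rational(1, 2), Pow(s, -1))) = Mul(Rational(1, 2), Pow(s, -1), Add(-122, s)))
Add(Function('m')(33, G), Mul(-1, Function('O')(-140))) = Add(Add(26, Mul(17, Rational(-125, 3))), Mul(-1, Mul(Rational(1, 2), Pow(-140, -1), Add(-122, -140)))) = Add(Add(26, Rational(-2125, 3)), Mul(-1, Mul(Rational(1, 2), Rational(-1, 140), -262))) = Add(Rational(-2047, 3), Mul(-1, Rational(131, 140))) = Add(Rational(-2047, 3), Rational(-131, 140)) = Rational(-286973, 420)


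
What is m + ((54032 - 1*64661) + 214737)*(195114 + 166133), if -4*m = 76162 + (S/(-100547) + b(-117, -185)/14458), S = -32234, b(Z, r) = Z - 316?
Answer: 428747393766598402771/5814834104 ≈ 7.3733e+10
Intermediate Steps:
b(Z, r) = -316 + Z
m = -110717771259533/5814834104 (m = -(76162 + (-32234/(-100547) + (-316 - 117)/14458))/4 = -(76162 + (-32234*(-1/100547) - 433*1/14458))/4 = -(76162 + (32234/100547 - 433/14458))/4 = -(76162 + 422502321/1453708526)/4 = -¼*110717771259533/1453708526 = -110717771259533/5814834104 ≈ -19041.)
m + ((54032 - 1*64661) + 214737)*(195114 + 166133) = -110717771259533/5814834104 + ((54032 - 1*64661) + 214737)*(195114 + 166133) = -110717771259533/5814834104 + ((54032 - 64661) + 214737)*361247 = -110717771259533/5814834104 + (-10629 + 214737)*361247 = -110717771259533/5814834104 + 204108*361247 = -110717771259533/5814834104 + 73733402676 = 428747393766598402771/5814834104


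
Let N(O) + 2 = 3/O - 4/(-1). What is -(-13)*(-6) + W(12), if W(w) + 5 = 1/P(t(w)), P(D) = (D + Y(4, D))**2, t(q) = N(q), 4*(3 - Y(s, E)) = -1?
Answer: -10039/121 ≈ -82.967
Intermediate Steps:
N(O) = 2 + 3/O (N(O) = -2 + (3/O - 4/(-1)) = -2 + (3/O - 4*(-1)) = -2 + (3/O + 4) = -2 + (4 + 3/O) = 2 + 3/O)
Y(s, E) = 13/4 (Y(s, E) = 3 - 1/4*(-1) = 3 + 1/4 = 13/4)
t(q) = 2 + 3/q
P(D) = (13/4 + D)**2 (P(D) = (D + 13/4)**2 = (13/4 + D)**2)
W(w) = -5 + 16/(21 + 12/w)**2 (W(w) = -5 + 1/((13 + 4*(2 + 3/w))**2/16) = -5 + 1/((13 + (8 + 12/w))**2/16) = -5 + 1/((21 + 12/w)**2/16) = -5 + 1*(16/(21 + 12/w)**2) = -5 + 16/(21 + 12/w)**2)
-(-13)*(-6) + W(12) = -(-13)*(-6) + (-5 + (16/9)*12**2/(4 + 7*12)**2) = -13*6 + (-5 + (16/9)*144/(4 + 84)**2) = -78 + (-5 + (16/9)*144/88**2) = -78 + (-5 + (16/9)*144*(1/7744)) = -78 + (-5 + 4/121) = -78 - 601/121 = -10039/121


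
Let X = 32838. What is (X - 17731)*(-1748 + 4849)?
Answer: 46846807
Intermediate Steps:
(X - 17731)*(-1748 + 4849) = (32838 - 17731)*(-1748 + 4849) = 15107*3101 = 46846807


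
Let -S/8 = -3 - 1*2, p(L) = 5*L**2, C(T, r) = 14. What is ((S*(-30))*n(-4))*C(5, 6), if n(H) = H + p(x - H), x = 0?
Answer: -1276800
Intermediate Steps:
S = 40 (S = -8*(-3 - 1*2) = -8*(-3 - 2) = -8*(-5) = 40)
n(H) = H + 5*H**2 (n(H) = H + 5*(0 - H)**2 = H + 5*(-H)**2 = H + 5*H**2)
((S*(-30))*n(-4))*C(5, 6) = ((40*(-30))*(-4*(1 + 5*(-4))))*14 = -(-4800)*(1 - 20)*14 = -(-4800)*(-19)*14 = -1200*76*14 = -91200*14 = -1276800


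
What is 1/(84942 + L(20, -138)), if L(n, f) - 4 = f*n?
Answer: 1/82186 ≈ 1.2168e-5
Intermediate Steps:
L(n, f) = 4 + f*n
1/(84942 + L(20, -138)) = 1/(84942 + (4 - 138*20)) = 1/(84942 + (4 - 2760)) = 1/(84942 - 2756) = 1/82186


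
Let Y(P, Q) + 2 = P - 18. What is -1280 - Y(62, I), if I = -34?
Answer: -1322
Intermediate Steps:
Y(P, Q) = -20 + P (Y(P, Q) = -2 + (P - 18) = -2 + (-18 + P) = -20 + P)
-1280 - Y(62, I) = -1280 - (-20 + 62) = -1280 - 1*42 = -1280 - 42 = -1322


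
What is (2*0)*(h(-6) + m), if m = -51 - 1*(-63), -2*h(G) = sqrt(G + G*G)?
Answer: 0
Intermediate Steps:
h(G) = -sqrt(G + G**2)/2 (h(G) = -sqrt(G + G*G)/2 = -sqrt(G + G**2)/2)
m = 12 (m = -51 + 63 = 12)
(2*0)*(h(-6) + m) = (2*0)*(-sqrt(30)/2 + 12) = 0*(-sqrt(30)/2 + 12) = 0*(12 - sqrt(30)/2) = 0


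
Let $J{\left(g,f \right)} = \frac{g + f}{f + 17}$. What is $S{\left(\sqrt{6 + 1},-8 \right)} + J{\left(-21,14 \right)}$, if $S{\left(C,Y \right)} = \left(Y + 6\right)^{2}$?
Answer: $\frac{117}{31} \approx 3.7742$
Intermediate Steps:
$J{\left(g,f \right)} = \frac{f + g}{17 + f}$
$S{\left(C,Y \right)} = \left(6 + Y\right)^{2}$
$S{\left(\sqrt{6 + 1},-8 \right)} + J{\left(-21,14 \right)} = \left(6 - 8\right)^{2} + \frac{14 - 21}{17 + 14} = \left(-2\right)^{2} + \frac{1}{31} \left(-7\right) = 4 + \frac{1}{31} \left(-7\right) = 4 - \frac{7}{31} = \frac{117}{31}$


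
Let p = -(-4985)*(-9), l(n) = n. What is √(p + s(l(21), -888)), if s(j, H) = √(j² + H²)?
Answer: √(-44865 + 3*√87665) ≈ 209.71*I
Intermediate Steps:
p = -44865 (p = -997*45 = -44865)
s(j, H) = √(H² + j²)
√(p + s(l(21), -888)) = √(-44865 + √((-888)² + 21²)) = √(-44865 + √(788544 + 441)) = √(-44865 + √788985) = √(-44865 + 3*√87665)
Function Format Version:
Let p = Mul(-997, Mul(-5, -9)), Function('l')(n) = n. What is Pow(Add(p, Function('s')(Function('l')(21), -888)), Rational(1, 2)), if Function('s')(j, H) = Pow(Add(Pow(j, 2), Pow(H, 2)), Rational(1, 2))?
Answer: Pow(Add(-44865, Mul(3, Pow(87665, Rational(1, 2)))), Rational(1, 2)) ≈ Mul(209.71, I)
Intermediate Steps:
p = -44865 (p = Mul(-997, 45) = -44865)
Function('s')(j, H) = Pow(Add(Pow(H, 2), Pow(j, 2)), Rational(1, 2))
Pow(Add(p, Function('s')(Function('l')(21), -888)), Rational(1, 2)) = Pow(Add(-44865, Pow(Add(Pow(-888, 2), Pow(21, 2)), Rational(1, 2))), Rational(1, 2)) = Pow(Add(-44865, Pow(Add(788544, 441), Rational(1, 2))), Rational(1, 2)) = Pow(Add(-44865, Pow(788985, Rational(1, 2))), Rational(1, 2)) = Pow(Add(-44865, Mul(3, Pow(87665, Rational(1, 2)))), Rational(1, 2))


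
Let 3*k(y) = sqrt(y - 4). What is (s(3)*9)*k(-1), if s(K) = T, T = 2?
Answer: 6*I*sqrt(5) ≈ 13.416*I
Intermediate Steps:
k(y) = sqrt(-4 + y)/3 (k(y) = sqrt(y - 4)/3 = sqrt(-4 + y)/3)
s(K) = 2
(s(3)*9)*k(-1) = (2*9)*(sqrt(-4 - 1)/3) = 18*(sqrt(-5)/3) = 18*((I*sqrt(5))/3) = 18*(I*sqrt(5)/3) = 6*I*sqrt(5)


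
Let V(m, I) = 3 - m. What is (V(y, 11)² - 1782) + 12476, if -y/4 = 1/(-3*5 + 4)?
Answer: 1294815/121 ≈ 10701.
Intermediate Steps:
y = 4/11 (y = -4/(-3*5 + 4) = -4/(-15 + 4) = -4/(-11) = -4*(-1/11) = 4/11 ≈ 0.36364)
(V(y, 11)² - 1782) + 12476 = ((3 - 1*4/11)² - 1782) + 12476 = ((3 - 4/11)² - 1782) + 12476 = ((29/11)² - 1782) + 12476 = (841/121 - 1782) + 12476 = -214781/121 + 12476 = 1294815/121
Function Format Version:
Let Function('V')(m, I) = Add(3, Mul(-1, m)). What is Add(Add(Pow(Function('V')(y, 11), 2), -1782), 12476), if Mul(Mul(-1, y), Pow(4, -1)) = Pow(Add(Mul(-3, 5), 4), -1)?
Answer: Rational(1294815, 121) ≈ 10701.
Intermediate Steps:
y = Rational(4, 11) (y = Mul(-4, Pow(Add(Mul(-3, 5), 4), -1)) = Mul(-4, Pow(Add(-15, 4), -1)) = Mul(-4, Pow(-11, -1)) = Mul(-4, Rational(-1, 11)) = Rational(4, 11) ≈ 0.36364)
Add(Add(Pow(Function('V')(y, 11), 2), -1782), 12476) = Add(Add(Pow(Add(3, Mul(-1, Rational(4, 11))), 2), -1782), 12476) = Add(Add(Pow(Add(3, Rational(-4, 11)), 2), -1782), 12476) = Add(Add(Pow(Rational(29, 11), 2), -1782), 12476) = Add(Add(Rational(841, 121), -1782), 12476) = Add(Rational(-214781, 121), 12476) = Rational(1294815, 121)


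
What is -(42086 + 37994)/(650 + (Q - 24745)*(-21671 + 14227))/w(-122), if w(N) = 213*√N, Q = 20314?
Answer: 20020*I*√122/214287143451 ≈ 1.0319e-6*I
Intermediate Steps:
-(42086 + 37994)/(650 + (Q - 24745)*(-21671 + 14227))/w(-122) = -(42086 + 37994)/(650 + (20314 - 24745)*(-21671 + 14227))/(213*√(-122)) = -80080/(650 - 4431*(-7444))/(213*(I*√122)) = -80080/(650 + 32984364)/(213*I*√122) = -80080/32985014*(-I*√122/25986) = -80080*(1/32985014)*(-I*√122/25986) = -40040*(-I*√122/25986)/16492507 = -(-20020)*I*√122/214287143451 = 20020*I*√122/214287143451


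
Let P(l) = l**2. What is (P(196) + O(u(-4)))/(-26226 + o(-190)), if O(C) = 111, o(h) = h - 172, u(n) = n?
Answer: -38527/26588 ≈ -1.4490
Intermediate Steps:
o(h) = -172 + h
(P(196) + O(u(-4)))/(-26226 + o(-190)) = (196**2 + 111)/(-26226 + (-172 - 190)) = (38416 + 111)/(-26226 - 362) = 38527/(-26588) = 38527*(-1/26588) = -38527/26588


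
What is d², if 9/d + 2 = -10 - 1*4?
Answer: 81/256 ≈ 0.31641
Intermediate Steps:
d = -9/16 (d = 9/(-2 + (-10 - 1*4)) = 9/(-2 + (-10 - 4)) = 9/(-2 - 14) = 9/(-16) = 9*(-1/16) = -9/16 ≈ -0.56250)
d² = (-9/16)² = 81/256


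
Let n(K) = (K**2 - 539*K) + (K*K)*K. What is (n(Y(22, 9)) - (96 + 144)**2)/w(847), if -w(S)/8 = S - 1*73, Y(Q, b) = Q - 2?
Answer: 14995/1548 ≈ 9.6867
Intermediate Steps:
Y(Q, b) = -2 + Q
w(S) = 584 - 8*S (w(S) = -8*(S - 1*73) = -8*(S - 73) = -8*(-73 + S) = 584 - 8*S)
n(K) = K**2 + K**3 - 539*K (n(K) = (K**2 - 539*K) + K**2*K = (K**2 - 539*K) + K**3 = K**2 + K**3 - 539*K)
(n(Y(22, 9)) - (96 + 144)**2)/w(847) = ((-2 + 22)*(-539 + (-2 + 22) + (-2 + 22)**2) - (96 + 144)**2)/(584 - 8*847) = (20*(-539 + 20 + 20**2) - 1*240**2)/(584 - 6776) = (20*(-539 + 20 + 400) - 1*57600)/(-6192) = (20*(-119) - 57600)*(-1/6192) = (-2380 - 57600)*(-1/6192) = -59980*(-1/6192) = 14995/1548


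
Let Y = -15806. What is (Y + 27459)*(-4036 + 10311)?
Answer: 73122575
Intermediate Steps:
(Y + 27459)*(-4036 + 10311) = (-15806 + 27459)*(-4036 + 10311) = 11653*6275 = 73122575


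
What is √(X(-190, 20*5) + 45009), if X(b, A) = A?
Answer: √45109 ≈ 212.39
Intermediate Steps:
√(X(-190, 20*5) + 45009) = √(20*5 + 45009) = √(100 + 45009) = √45109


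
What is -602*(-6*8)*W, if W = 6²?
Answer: 1040256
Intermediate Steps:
W = 36
-602*(-6*8)*W = -602*(-6*8)*36 = -(-28896)*36 = -602*(-1728) = 1040256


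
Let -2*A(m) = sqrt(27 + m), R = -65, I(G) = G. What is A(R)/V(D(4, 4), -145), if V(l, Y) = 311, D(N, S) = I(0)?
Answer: -I*sqrt(38)/622 ≈ -0.0099106*I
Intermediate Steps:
D(N, S) = 0
A(m) = -sqrt(27 + m)/2
A(R)/V(D(4, 4), -145) = -sqrt(27 - 65)/2/311 = -I*sqrt(38)/2*(1/311) = -I*sqrt(38)/622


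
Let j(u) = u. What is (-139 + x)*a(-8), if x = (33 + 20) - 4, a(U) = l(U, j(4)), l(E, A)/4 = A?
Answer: -1440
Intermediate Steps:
l(E, A) = 4*A
a(U) = 16 (a(U) = 4*4 = 16)
x = 49 (x = 53 - 4 = 49)
(-139 + x)*a(-8) = (-139 + 49)*16 = -90*16 = -1440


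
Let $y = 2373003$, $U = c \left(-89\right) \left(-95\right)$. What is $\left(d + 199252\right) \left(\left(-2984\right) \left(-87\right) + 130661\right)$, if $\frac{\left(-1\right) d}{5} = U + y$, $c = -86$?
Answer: $-3133904170397$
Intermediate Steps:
$U = -727130$ ($U = \left(-86\right) \left(-89\right) \left(-95\right) = 7654 \left(-95\right) = -727130$)
$d = -8229365$ ($d = - 5 \left(-727130 + 2373003\right) = \left(-5\right) 1645873 = -8229365$)
$\left(d + 199252\right) \left(\left(-2984\right) \left(-87\right) + 130661\right) = \left(-8229365 + 199252\right) \left(\left(-2984\right) \left(-87\right) + 130661\right) = - 8030113 \left(259608 + 130661\right) = \left(-8030113\right) 390269 = -3133904170397$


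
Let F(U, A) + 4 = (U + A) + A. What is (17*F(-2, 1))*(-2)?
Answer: 136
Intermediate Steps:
F(U, A) = -4 + U + 2*A (F(U, A) = -4 + ((U + A) + A) = -4 + ((A + U) + A) = -4 + (U + 2*A) = -4 + U + 2*A)
(17*F(-2, 1))*(-2) = (17*(-4 - 2 + 2*1))*(-2) = (17*(-4 - 2 + 2))*(-2) = (17*(-4))*(-2) = -68*(-2) = 136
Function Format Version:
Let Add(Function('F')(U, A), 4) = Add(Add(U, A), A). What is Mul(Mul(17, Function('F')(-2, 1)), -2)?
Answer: 136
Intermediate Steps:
Function('F')(U, A) = Add(-4, U, Mul(2, A)) (Function('F')(U, A) = Add(-4, Add(Add(U, A), A)) = Add(-4, Add(Add(A, U), A)) = Add(-4, Add(U, Mul(2, A))) = Add(-4, U, Mul(2, A)))
Mul(Mul(17, Function('F')(-2, 1)), -2) = Mul(Mul(17, Add(-4, -2, Mul(2, 1))), -2) = Mul(Mul(17, Add(-4, -2, 2)), -2) = Mul(Mul(17, -4), -2) = Mul(-68, -2) = 136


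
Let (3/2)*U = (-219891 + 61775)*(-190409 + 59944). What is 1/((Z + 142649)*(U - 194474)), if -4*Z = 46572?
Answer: 3/5404865343744748 ≈ 5.5506e-16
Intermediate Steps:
Z = -11643 (Z = -¼*46572 = -11643)
U = 41257207880/3 (U = 2*((-219891 + 61775)*(-190409 + 59944))/3 = 2*(-158116*(-130465))/3 = (⅔)*20628603940 = 41257207880/3 ≈ 1.3752e+10)
1/((Z + 142649)*(U - 194474)) = 1/((-11643 + 142649)*(41257207880/3 - 194474)) = 1/(131006*(41256624458/3)) = 1/(5404865343744748/3) = 3/5404865343744748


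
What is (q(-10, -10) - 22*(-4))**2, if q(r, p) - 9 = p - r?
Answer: 9409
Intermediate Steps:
q(r, p) = 9 + p - r (q(r, p) = 9 + (p - r) = 9 + p - r)
(q(-10, -10) - 22*(-4))**2 = ((9 - 10 - 1*(-10)) - 22*(-4))**2 = ((9 - 10 + 10) + 88)**2 = (9 + 88)**2 = 97**2 = 9409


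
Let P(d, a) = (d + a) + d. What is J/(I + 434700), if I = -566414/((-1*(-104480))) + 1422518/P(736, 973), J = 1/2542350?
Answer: 851512/942304398153665545 ≈ 9.0365e-13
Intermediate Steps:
P(d, a) = a + 2*d (P(d, a) = (a + d) + d = a + 2*d)
J = 1/2542350 ≈ 3.9334e-7
I = 14723979841/25545360 (I = -566414/((-1*(-104480))) + 1422518/(973 + 2*736) = -566414/104480 + 1422518/(973 + 1472) = -566414*1/104480 + 1422518/2445 = -283207/52240 + 1422518*(1/2445) = -283207/52240 + 1422518/2445 = 14723979841/25545360 ≈ 576.39)
J/(I + 434700) = 1/(2542350*(14723979841/25545360 + 434700)) = 1/(2542350*(11119291971841/25545360)) = (1/2542350)*(25545360/11119291971841) = 851512/942304398153665545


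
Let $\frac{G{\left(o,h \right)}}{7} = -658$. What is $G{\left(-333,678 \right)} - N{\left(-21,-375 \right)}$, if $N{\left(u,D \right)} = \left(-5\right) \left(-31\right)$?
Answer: $-4761$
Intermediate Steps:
$N{\left(u,D \right)} = 155$
$G{\left(o,h \right)} = -4606$ ($G{\left(o,h \right)} = 7 \left(-658\right) = -4606$)
$G{\left(-333,678 \right)} - N{\left(-21,-375 \right)} = -4606 - 155 = -4761$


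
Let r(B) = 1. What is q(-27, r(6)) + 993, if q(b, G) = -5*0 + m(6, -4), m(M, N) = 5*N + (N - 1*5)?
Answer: 964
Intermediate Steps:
m(M, N) = -5 + 6*N (m(M, N) = 5*N + (N - 5) = 5*N + (-5 + N) = -5 + 6*N)
q(b, G) = -29 (q(b, G) = -5*0 + (-5 + 6*(-4)) = 0 + (-5 - 24) = 0 - 29 = -29)
q(-27, r(6)) + 993 = -29 + 993 = 964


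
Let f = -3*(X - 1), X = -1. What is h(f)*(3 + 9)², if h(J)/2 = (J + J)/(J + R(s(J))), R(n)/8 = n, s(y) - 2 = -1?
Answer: 1728/7 ≈ 246.86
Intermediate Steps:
s(y) = 1 (s(y) = 2 - 1 = 1)
R(n) = 8*n
f = 6 (f = -3*(-1 - 1) = -3*(-2) = 6)
h(J) = 4*J/(8 + J) (h(J) = 2*((J + J)/(J + 8*1)) = 2*((2*J)/(J + 8)) = 2*((2*J)/(8 + J)) = 2*(2*J/(8 + J)) = 4*J/(8 + J))
h(f)*(3 + 9)² = (4*6/(8 + 6))*(3 + 9)² = (4*6/14)*12² = (4*6*(1/14))*144 = (12/7)*144 = 1728/7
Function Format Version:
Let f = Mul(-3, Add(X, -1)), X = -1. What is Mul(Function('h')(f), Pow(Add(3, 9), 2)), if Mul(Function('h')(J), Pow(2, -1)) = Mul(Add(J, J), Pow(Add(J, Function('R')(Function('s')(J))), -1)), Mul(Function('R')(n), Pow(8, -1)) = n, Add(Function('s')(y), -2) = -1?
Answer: Rational(1728, 7) ≈ 246.86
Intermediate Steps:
Function('s')(y) = 1 (Function('s')(y) = Add(2, -1) = 1)
Function('R')(n) = Mul(8, n)
f = 6 (f = Mul(-3, Add(-1, -1)) = Mul(-3, -2) = 6)
Function('h')(J) = Mul(4, J, Pow(Add(8, J), -1)) (Function('h')(J) = Mul(2, Mul(Add(J, J), Pow(Add(J, Mul(8, 1)), -1))) = Mul(2, Mul(Mul(2, J), Pow(Add(J, 8), -1))) = Mul(2, Mul(Mul(2, J), Pow(Add(8, J), -1))) = Mul(2, Mul(2, J, Pow(Add(8, J), -1))) = Mul(4, J, Pow(Add(8, J), -1)))
Mul(Function('h')(f), Pow(Add(3, 9), 2)) = Mul(Mul(4, 6, Pow(Add(8, 6), -1)), Pow(Add(3, 9), 2)) = Mul(Mul(4, 6, Pow(14, -1)), Pow(12, 2)) = Mul(Mul(4, 6, Rational(1, 14)), 144) = Mul(Rational(12, 7), 144) = Rational(1728, 7)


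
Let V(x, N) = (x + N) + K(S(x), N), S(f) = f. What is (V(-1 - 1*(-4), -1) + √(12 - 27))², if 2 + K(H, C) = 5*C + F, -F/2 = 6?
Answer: (17 - I*√15)² ≈ 274.0 - 131.68*I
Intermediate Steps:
F = -12 (F = -2*6 = -12)
K(H, C) = -14 + 5*C (K(H, C) = -2 + (5*C - 12) = -2 + (-12 + 5*C) = -14 + 5*C)
V(x, N) = -14 + x + 6*N (V(x, N) = (x + N) + (-14 + 5*N) = (N + x) + (-14 + 5*N) = -14 + x + 6*N)
(V(-1 - 1*(-4), -1) + √(12 - 27))² = ((-14 + (-1 - 1*(-4)) + 6*(-1)) + √(12 - 27))² = ((-14 + (-1 + 4) - 6) + √(-15))² = ((-14 + 3 - 6) + I*√15)² = (-17 + I*√15)²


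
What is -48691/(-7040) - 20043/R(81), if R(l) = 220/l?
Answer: -10380553/1408 ≈ -7372.6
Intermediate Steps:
-48691/(-7040) - 20043/R(81) = -48691/(-7040) - 20043/(220/81) = -48691*(-1/7040) - 20043/(220*(1/81)) = 48691/7040 - 20043/220/81 = 48691/7040 - 20043*81/220 = 48691/7040 - 1623483/220 = -10380553/1408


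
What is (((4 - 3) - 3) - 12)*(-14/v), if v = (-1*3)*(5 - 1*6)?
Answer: 196/3 ≈ 65.333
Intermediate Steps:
v = 3 (v = -3*(5 - 6) = -3*(-1) = 3)
(((4 - 3) - 3) - 12)*(-14/v) = (((4 - 3) - 3) - 12)*(-14/3) = ((1 - 3) - 12)*(-14*⅓) = (-2 - 12)*(-14/3) = -14*(-14/3) = 196/3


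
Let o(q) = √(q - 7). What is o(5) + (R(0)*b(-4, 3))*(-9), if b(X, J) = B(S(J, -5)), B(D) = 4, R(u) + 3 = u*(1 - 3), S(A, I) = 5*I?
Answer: 108 + I*√2 ≈ 108.0 + 1.4142*I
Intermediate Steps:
R(u) = -3 - 2*u (R(u) = -3 + u*(1 - 3) = -3 + u*(-2) = -3 - 2*u)
b(X, J) = 4
o(q) = √(-7 + q)
o(5) + (R(0)*b(-4, 3))*(-9) = √(-7 + 5) + ((-3 - 2*0)*4)*(-9) = √(-2) + ((-3 + 0)*4)*(-9) = I*√2 - 3*4*(-9) = I*√2 - 12*(-9) = I*√2 + 108 = 108 + I*√2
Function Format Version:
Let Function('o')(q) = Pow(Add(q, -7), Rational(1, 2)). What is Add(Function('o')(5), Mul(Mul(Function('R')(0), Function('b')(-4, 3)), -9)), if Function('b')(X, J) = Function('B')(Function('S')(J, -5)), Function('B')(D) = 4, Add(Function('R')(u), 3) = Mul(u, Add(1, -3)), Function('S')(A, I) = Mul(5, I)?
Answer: Add(108, Mul(I, Pow(2, Rational(1, 2)))) ≈ Add(108.00, Mul(1.4142, I))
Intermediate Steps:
Function('R')(u) = Add(-3, Mul(-2, u)) (Function('R')(u) = Add(-3, Mul(u, Add(1, -3))) = Add(-3, Mul(u, -2)) = Add(-3, Mul(-2, u)))
Function('b')(X, J) = 4
Function('o')(q) = Pow(Add(-7, q), Rational(1, 2))
Add(Function('o')(5), Mul(Mul(Function('R')(0), Function('b')(-4, 3)), -9)) = Add(Pow(Add(-7, 5), Rational(1, 2)), Mul(Mul(Add(-3, Mul(-2, 0)), 4), -9)) = Add(Pow(-2, Rational(1, 2)), Mul(Mul(Add(-3, 0), 4), -9)) = Add(Mul(I, Pow(2, Rational(1, 2))), Mul(Mul(-3, 4), -9)) = Add(Mul(I, Pow(2, Rational(1, 2))), Mul(-12, -9)) = Add(Mul(I, Pow(2, Rational(1, 2))), 108) = Add(108, Mul(I, Pow(2, Rational(1, 2))))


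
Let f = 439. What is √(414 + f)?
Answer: √853 ≈ 29.206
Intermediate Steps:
√(414 + f) = √(414 + 439) = √853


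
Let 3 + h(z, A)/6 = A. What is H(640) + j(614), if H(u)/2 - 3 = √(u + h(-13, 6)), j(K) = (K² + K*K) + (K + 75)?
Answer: 754687 + 2*√658 ≈ 7.5474e+5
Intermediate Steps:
h(z, A) = -18 + 6*A
j(K) = 75 + K + 2*K² (j(K) = (K² + K²) + (75 + K) = 2*K² + (75 + K) = 75 + K + 2*K²)
H(u) = 6 + 2*√(18 + u) (H(u) = 6 + 2*√(u + (-18 + 6*6)) = 6 + 2*√(u + (-18 + 36)) = 6 + 2*√(u + 18) = 6 + 2*√(18 + u))
H(640) + j(614) = (6 + 2*√(18 + 640)) + (75 + 614 + 2*614²) = (6 + 2*√658) + (75 + 614 + 2*376996) = (6 + 2*√658) + (75 + 614 + 753992) = (6 + 2*√658) + 754681 = 754687 + 2*√658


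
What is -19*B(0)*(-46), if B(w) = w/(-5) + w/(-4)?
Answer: 0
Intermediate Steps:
B(w) = -9*w/20 (B(w) = w*(-⅕) + w*(-¼) = -w/5 - w/4 = -9*w/20)
-19*B(0)*(-46) = -(-171)*0/20*(-46) = -19*0*(-46) = 0*(-46) = 0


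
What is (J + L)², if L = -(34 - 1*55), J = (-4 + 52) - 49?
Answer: 400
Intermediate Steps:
J = -1 (J = 48 - 49 = -1)
L = 21 (L = -(34 - 55) = -1*(-21) = 21)
(J + L)² = (-1 + 21)² = 20² = 400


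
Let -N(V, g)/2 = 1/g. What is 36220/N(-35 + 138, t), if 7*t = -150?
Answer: 2716500/7 ≈ 3.8807e+5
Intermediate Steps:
t = -150/7 (t = (⅐)*(-150) = -150/7 ≈ -21.429)
N(V, g) = -2/g
36220/N(-35 + 138, t) = 36220/((-2/(-150/7))) = 36220/((-2*(-7/150))) = 36220/(7/75) = 36220*(75/7) = 2716500/7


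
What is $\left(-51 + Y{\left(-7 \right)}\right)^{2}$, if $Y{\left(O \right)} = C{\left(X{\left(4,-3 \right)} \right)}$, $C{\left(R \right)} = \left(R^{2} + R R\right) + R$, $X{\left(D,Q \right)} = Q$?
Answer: $1296$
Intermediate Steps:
$C{\left(R \right)} = R + 2 R^{2}$ ($C{\left(R \right)} = \left(R^{2} + R^{2}\right) + R = 2 R^{2} + R = R + 2 R^{2}$)
$Y{\left(O \right)} = 15$ ($Y{\left(O \right)} = - 3 \left(1 + 2 \left(-3\right)\right) = - 3 \left(1 - 6\right) = \left(-3\right) \left(-5\right) = 15$)
$\left(-51 + Y{\left(-7 \right)}\right)^{2} = \left(-51 + 15\right)^{2} = \left(-36\right)^{2} = 1296$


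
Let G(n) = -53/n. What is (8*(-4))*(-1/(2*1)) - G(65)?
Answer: 1093/65 ≈ 16.815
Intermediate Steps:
(8*(-4))*(-1/(2*1)) - G(65) = (8*(-4))*(-1/(2*1)) - (-53)/65 = -(-32)/2 - (-53)/65 = -(-32)/2 - 1*(-53/65) = -32*(-1/2) + 53/65 = 16 + 53/65 = 1093/65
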